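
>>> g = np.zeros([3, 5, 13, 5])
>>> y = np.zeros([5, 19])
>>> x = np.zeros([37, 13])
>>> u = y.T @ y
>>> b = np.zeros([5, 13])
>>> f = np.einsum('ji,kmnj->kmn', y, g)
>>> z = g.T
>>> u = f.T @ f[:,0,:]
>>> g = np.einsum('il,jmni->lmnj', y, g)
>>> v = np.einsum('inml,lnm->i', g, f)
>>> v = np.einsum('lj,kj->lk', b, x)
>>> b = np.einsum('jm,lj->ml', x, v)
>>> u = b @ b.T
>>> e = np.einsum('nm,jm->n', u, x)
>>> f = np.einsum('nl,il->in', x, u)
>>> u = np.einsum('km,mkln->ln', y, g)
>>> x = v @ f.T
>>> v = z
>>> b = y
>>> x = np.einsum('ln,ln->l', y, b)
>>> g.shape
(19, 5, 13, 3)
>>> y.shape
(5, 19)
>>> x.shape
(5,)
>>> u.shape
(13, 3)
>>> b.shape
(5, 19)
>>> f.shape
(13, 37)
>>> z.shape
(5, 13, 5, 3)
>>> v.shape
(5, 13, 5, 3)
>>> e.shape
(13,)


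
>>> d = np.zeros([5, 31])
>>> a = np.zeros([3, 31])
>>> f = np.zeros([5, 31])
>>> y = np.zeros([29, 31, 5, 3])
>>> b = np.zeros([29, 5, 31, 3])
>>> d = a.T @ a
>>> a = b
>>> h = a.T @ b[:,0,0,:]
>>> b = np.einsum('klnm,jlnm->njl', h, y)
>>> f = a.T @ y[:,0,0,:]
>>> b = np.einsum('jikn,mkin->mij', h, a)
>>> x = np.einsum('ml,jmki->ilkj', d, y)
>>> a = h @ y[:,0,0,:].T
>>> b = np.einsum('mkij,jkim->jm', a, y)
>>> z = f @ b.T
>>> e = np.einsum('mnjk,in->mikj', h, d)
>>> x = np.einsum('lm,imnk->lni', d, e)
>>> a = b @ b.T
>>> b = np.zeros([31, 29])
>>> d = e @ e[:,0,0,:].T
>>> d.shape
(3, 31, 3, 3)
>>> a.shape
(29, 29)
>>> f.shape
(3, 31, 5, 3)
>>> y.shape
(29, 31, 5, 3)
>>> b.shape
(31, 29)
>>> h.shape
(3, 31, 5, 3)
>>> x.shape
(31, 3, 3)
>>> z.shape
(3, 31, 5, 29)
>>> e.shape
(3, 31, 3, 5)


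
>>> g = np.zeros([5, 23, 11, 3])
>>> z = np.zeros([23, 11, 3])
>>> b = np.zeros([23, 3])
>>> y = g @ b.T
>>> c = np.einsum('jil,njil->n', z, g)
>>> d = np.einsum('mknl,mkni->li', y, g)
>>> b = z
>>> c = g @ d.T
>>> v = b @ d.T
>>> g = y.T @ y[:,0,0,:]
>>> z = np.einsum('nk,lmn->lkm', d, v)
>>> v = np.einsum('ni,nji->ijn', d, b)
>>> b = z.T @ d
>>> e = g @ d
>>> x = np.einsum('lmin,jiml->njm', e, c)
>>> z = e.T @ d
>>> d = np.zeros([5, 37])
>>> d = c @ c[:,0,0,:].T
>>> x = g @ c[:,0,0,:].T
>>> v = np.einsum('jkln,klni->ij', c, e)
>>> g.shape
(23, 11, 23, 23)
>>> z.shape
(3, 23, 11, 3)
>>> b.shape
(11, 3, 3)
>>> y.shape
(5, 23, 11, 23)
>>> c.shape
(5, 23, 11, 23)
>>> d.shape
(5, 23, 11, 5)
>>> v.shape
(3, 5)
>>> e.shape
(23, 11, 23, 3)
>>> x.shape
(23, 11, 23, 5)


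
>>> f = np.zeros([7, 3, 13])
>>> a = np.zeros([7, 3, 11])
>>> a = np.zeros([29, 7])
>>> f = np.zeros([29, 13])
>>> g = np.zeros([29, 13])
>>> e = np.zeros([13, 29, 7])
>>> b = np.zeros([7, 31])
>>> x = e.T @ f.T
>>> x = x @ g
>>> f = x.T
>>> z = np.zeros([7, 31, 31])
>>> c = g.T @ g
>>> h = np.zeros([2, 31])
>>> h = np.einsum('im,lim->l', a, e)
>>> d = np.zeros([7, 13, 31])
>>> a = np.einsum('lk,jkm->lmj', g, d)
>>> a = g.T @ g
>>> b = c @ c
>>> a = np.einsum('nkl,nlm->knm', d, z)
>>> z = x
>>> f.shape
(13, 29, 7)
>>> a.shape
(13, 7, 31)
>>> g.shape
(29, 13)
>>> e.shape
(13, 29, 7)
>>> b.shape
(13, 13)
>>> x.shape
(7, 29, 13)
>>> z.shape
(7, 29, 13)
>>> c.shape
(13, 13)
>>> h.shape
(13,)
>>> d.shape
(7, 13, 31)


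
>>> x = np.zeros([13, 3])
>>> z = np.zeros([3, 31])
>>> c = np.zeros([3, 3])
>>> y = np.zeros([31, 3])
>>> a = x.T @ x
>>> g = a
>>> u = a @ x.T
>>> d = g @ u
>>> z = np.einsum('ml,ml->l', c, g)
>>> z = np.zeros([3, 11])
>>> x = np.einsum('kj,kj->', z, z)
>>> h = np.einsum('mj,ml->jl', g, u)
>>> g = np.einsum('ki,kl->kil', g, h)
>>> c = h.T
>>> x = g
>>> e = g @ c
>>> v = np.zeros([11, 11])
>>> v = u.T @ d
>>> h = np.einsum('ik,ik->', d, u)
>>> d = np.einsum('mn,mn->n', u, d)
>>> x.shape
(3, 3, 13)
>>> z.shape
(3, 11)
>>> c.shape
(13, 3)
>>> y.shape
(31, 3)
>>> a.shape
(3, 3)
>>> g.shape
(3, 3, 13)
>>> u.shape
(3, 13)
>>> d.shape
(13,)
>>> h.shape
()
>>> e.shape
(3, 3, 3)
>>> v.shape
(13, 13)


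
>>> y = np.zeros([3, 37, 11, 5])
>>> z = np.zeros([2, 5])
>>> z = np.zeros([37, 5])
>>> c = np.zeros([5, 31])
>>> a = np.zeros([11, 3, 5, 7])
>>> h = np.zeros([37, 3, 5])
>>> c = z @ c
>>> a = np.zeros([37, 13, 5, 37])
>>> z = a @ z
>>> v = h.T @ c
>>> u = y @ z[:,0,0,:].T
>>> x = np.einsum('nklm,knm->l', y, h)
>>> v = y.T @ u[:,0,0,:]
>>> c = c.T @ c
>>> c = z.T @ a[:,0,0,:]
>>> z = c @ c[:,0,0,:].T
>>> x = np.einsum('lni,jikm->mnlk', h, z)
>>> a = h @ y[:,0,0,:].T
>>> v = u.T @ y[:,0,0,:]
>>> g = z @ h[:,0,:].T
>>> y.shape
(3, 37, 11, 5)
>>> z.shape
(5, 5, 13, 5)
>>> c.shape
(5, 5, 13, 37)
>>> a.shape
(37, 3, 3)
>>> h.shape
(37, 3, 5)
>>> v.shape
(37, 11, 37, 5)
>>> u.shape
(3, 37, 11, 37)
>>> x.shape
(5, 3, 37, 13)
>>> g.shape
(5, 5, 13, 37)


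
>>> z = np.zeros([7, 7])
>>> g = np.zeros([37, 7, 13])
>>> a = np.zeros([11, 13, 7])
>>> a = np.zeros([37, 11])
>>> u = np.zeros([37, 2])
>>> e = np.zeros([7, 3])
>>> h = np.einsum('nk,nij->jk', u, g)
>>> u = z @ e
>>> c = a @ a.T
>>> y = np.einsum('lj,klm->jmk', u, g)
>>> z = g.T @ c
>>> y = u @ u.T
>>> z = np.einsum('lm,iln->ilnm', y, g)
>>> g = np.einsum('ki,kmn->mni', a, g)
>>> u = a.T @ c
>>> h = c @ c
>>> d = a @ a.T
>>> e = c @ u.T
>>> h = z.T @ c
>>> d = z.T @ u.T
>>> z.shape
(37, 7, 13, 7)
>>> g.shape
(7, 13, 11)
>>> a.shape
(37, 11)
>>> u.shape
(11, 37)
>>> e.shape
(37, 11)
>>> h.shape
(7, 13, 7, 37)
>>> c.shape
(37, 37)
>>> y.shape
(7, 7)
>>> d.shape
(7, 13, 7, 11)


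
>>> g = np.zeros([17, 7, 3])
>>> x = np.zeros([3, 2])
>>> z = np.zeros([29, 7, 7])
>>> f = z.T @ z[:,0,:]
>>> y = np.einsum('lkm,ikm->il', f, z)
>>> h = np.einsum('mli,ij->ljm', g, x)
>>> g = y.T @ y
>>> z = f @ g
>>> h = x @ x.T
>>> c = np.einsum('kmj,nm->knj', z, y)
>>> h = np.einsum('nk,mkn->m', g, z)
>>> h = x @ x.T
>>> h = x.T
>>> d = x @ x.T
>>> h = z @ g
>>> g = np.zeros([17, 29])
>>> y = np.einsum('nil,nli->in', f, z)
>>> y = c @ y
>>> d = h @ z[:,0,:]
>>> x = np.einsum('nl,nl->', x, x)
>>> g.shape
(17, 29)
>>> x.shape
()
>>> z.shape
(7, 7, 7)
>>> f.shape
(7, 7, 7)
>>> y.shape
(7, 29, 7)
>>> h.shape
(7, 7, 7)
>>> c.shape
(7, 29, 7)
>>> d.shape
(7, 7, 7)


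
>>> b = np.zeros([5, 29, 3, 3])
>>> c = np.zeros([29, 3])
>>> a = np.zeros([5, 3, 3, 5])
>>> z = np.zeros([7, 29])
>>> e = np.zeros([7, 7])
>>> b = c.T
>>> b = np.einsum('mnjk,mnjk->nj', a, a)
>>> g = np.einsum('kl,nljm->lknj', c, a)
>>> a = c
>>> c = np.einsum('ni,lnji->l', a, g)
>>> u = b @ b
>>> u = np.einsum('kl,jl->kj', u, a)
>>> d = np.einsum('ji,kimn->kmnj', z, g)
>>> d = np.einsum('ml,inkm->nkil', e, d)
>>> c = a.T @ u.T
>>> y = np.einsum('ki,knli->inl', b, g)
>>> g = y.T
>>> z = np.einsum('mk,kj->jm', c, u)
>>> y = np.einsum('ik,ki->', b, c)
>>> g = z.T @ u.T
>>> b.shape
(3, 3)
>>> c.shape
(3, 3)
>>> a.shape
(29, 3)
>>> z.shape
(29, 3)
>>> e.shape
(7, 7)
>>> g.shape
(3, 3)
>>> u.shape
(3, 29)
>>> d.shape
(5, 3, 3, 7)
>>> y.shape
()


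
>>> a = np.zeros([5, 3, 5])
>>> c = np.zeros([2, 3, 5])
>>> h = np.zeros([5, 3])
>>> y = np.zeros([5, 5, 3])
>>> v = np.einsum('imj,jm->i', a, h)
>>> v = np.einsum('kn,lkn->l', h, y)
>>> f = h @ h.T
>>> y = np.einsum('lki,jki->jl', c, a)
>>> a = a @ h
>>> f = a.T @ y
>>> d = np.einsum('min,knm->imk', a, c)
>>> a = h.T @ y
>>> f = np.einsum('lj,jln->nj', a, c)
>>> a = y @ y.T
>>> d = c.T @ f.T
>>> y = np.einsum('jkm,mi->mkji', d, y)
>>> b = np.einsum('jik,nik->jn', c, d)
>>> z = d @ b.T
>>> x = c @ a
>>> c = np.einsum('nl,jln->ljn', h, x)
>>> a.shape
(5, 5)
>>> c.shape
(3, 2, 5)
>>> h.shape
(5, 3)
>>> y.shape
(5, 3, 5, 2)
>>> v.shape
(5,)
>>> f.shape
(5, 2)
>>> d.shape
(5, 3, 5)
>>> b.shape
(2, 5)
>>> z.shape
(5, 3, 2)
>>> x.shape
(2, 3, 5)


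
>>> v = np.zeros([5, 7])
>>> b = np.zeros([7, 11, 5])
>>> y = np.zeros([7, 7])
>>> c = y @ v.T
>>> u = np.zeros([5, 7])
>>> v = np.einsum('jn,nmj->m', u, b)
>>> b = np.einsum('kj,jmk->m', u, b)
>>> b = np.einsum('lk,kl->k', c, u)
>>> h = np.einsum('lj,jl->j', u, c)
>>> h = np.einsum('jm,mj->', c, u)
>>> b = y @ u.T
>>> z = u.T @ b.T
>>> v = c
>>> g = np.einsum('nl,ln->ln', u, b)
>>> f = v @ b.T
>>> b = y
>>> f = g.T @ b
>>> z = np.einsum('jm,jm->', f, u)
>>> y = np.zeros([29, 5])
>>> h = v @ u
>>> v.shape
(7, 5)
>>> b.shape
(7, 7)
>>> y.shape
(29, 5)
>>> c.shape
(7, 5)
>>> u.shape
(5, 7)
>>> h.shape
(7, 7)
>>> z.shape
()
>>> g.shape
(7, 5)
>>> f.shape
(5, 7)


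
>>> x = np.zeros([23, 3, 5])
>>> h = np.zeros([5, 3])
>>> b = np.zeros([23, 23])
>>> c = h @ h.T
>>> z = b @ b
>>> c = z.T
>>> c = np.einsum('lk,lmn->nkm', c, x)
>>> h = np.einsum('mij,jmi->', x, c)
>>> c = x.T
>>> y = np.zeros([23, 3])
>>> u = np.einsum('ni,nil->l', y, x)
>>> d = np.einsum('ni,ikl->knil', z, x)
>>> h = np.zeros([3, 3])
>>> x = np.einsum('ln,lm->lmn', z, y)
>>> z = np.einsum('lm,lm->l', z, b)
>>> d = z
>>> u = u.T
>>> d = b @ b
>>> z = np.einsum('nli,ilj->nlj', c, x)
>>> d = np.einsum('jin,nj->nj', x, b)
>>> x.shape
(23, 3, 23)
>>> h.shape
(3, 3)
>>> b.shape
(23, 23)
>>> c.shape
(5, 3, 23)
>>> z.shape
(5, 3, 23)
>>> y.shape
(23, 3)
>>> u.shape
(5,)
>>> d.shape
(23, 23)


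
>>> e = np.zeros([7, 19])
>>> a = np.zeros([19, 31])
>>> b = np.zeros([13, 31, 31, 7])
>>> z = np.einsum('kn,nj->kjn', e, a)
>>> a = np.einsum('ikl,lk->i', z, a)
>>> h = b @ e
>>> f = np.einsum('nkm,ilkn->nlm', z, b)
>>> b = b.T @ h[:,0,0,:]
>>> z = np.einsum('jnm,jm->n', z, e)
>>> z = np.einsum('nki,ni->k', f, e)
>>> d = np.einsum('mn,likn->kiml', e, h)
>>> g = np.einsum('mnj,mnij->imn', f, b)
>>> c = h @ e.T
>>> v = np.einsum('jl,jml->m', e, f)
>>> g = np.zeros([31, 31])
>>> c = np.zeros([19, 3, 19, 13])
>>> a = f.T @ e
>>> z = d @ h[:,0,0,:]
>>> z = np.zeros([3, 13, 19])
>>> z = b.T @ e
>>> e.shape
(7, 19)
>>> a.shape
(19, 31, 19)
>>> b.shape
(7, 31, 31, 19)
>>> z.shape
(19, 31, 31, 19)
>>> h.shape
(13, 31, 31, 19)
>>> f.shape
(7, 31, 19)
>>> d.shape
(31, 31, 7, 13)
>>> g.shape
(31, 31)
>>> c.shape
(19, 3, 19, 13)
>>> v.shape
(31,)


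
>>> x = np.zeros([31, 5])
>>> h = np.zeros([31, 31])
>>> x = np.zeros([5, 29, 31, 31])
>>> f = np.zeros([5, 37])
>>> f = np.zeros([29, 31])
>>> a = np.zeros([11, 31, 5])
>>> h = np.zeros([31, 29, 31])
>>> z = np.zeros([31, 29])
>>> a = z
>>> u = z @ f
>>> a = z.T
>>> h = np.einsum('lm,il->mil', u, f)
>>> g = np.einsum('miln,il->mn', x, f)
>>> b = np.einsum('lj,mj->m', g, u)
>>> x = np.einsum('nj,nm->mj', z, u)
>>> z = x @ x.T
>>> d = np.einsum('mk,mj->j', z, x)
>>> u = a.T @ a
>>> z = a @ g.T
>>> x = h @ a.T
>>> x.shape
(31, 29, 29)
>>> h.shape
(31, 29, 31)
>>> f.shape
(29, 31)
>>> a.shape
(29, 31)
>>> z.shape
(29, 5)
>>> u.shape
(31, 31)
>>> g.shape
(5, 31)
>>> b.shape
(31,)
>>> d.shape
(29,)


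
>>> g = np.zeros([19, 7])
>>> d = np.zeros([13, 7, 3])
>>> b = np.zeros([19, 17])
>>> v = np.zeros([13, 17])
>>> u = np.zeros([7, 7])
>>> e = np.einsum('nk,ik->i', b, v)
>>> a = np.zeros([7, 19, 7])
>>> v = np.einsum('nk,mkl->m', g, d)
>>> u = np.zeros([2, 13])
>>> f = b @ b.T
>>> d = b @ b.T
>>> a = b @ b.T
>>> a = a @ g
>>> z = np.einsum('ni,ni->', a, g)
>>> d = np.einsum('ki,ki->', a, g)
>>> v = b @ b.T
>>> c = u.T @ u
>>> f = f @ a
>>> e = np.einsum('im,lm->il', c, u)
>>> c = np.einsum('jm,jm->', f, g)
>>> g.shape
(19, 7)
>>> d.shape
()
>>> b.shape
(19, 17)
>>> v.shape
(19, 19)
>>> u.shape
(2, 13)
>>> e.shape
(13, 2)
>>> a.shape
(19, 7)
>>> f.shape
(19, 7)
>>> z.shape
()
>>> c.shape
()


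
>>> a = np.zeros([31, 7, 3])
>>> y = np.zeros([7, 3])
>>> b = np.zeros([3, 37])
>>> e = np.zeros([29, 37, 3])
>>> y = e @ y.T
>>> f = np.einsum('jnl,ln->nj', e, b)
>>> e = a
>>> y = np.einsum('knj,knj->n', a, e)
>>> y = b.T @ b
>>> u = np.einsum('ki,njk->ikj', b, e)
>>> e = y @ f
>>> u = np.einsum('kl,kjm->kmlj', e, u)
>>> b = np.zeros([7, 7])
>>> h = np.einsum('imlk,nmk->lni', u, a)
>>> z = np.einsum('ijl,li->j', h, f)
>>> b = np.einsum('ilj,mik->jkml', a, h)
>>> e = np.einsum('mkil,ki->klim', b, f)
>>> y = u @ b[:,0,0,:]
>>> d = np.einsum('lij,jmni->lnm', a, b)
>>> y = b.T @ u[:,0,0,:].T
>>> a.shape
(31, 7, 3)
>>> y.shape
(7, 29, 37, 37)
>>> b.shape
(3, 37, 29, 7)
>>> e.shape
(37, 7, 29, 3)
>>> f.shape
(37, 29)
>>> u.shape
(37, 7, 29, 3)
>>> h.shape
(29, 31, 37)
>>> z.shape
(31,)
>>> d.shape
(31, 29, 37)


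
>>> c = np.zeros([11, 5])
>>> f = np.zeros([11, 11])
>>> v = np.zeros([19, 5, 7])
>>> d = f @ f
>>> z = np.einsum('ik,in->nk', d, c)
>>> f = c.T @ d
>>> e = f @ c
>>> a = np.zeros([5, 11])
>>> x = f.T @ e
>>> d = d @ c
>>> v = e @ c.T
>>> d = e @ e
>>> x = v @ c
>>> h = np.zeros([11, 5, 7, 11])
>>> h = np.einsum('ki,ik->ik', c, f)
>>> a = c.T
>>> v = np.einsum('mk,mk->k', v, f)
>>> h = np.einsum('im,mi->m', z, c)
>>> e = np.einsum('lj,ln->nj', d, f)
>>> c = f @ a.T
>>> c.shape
(5, 5)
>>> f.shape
(5, 11)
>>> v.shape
(11,)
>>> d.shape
(5, 5)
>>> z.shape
(5, 11)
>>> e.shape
(11, 5)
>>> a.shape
(5, 11)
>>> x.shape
(5, 5)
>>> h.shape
(11,)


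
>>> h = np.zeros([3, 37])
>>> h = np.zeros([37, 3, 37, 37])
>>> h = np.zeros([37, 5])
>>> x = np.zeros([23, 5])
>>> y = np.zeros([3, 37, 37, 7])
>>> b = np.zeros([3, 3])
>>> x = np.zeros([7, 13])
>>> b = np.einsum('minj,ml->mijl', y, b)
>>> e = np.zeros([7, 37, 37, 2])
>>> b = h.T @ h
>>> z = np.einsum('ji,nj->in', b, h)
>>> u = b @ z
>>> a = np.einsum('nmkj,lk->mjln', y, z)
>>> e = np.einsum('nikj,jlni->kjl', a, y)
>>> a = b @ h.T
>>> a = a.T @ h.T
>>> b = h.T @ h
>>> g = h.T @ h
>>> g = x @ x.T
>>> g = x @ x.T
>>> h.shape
(37, 5)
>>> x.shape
(7, 13)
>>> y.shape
(3, 37, 37, 7)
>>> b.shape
(5, 5)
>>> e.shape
(5, 3, 37)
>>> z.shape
(5, 37)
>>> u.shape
(5, 37)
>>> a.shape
(37, 37)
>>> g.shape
(7, 7)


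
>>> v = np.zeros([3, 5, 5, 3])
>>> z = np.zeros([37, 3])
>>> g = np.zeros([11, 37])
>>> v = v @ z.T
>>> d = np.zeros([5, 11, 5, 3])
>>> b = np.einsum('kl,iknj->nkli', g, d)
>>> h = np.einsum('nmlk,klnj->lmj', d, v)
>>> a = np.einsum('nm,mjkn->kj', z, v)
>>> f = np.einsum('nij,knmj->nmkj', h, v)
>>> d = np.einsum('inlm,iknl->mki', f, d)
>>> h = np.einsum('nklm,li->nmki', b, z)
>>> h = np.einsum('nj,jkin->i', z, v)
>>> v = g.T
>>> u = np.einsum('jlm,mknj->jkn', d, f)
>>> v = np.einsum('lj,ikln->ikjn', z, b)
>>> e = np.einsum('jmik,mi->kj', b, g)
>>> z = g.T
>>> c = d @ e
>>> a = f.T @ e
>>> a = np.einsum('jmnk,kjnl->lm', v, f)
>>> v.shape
(5, 11, 3, 5)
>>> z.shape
(37, 11)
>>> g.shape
(11, 37)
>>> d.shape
(37, 11, 5)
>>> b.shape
(5, 11, 37, 5)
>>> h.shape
(5,)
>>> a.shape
(37, 11)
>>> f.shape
(5, 5, 3, 37)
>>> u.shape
(37, 5, 3)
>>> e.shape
(5, 5)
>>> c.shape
(37, 11, 5)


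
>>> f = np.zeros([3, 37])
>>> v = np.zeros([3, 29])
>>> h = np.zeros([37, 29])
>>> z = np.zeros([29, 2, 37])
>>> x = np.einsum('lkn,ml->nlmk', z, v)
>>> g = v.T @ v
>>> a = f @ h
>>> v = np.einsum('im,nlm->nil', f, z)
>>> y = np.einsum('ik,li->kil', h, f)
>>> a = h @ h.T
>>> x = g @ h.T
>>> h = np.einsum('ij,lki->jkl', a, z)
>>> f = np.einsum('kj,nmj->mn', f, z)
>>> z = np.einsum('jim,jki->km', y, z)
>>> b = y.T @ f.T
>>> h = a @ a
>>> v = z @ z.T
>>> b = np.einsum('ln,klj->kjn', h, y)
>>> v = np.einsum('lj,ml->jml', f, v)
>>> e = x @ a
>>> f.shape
(2, 29)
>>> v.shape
(29, 2, 2)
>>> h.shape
(37, 37)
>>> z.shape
(2, 3)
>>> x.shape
(29, 37)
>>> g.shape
(29, 29)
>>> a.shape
(37, 37)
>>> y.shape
(29, 37, 3)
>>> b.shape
(29, 3, 37)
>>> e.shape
(29, 37)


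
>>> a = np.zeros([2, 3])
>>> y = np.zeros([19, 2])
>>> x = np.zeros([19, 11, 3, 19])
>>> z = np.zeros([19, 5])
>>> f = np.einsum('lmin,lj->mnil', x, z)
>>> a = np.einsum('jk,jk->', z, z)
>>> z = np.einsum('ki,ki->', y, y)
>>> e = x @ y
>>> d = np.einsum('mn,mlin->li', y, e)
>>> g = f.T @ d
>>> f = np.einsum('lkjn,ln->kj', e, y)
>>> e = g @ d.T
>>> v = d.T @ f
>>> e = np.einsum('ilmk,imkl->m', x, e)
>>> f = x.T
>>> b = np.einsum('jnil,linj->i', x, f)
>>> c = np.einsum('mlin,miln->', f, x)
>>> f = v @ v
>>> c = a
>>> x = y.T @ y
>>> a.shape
()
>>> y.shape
(19, 2)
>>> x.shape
(2, 2)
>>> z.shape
()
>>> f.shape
(3, 3)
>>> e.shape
(3,)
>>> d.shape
(11, 3)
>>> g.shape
(19, 3, 19, 3)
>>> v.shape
(3, 3)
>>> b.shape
(3,)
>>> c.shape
()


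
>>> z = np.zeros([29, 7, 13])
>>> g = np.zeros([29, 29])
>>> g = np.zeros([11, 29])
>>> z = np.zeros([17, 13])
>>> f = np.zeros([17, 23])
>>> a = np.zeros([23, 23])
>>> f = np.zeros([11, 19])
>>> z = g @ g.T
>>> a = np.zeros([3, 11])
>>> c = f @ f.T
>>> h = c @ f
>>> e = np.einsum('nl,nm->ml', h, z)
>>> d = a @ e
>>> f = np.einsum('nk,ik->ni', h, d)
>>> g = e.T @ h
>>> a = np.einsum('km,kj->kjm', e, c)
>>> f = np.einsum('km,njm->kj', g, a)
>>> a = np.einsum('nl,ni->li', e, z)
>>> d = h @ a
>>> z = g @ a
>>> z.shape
(19, 11)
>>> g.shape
(19, 19)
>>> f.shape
(19, 11)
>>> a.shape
(19, 11)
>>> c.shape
(11, 11)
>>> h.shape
(11, 19)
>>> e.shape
(11, 19)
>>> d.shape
(11, 11)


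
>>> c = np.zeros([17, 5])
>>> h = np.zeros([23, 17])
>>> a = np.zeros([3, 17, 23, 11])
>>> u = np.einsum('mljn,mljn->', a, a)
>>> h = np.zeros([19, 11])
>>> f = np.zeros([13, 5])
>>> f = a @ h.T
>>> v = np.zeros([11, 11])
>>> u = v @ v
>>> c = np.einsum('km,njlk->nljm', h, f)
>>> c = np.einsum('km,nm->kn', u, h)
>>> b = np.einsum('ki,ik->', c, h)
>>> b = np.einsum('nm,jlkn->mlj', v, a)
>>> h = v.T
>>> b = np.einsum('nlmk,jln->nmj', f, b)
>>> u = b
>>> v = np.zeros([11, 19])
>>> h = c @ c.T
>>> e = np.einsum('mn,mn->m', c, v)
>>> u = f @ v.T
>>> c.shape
(11, 19)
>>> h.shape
(11, 11)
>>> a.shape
(3, 17, 23, 11)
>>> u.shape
(3, 17, 23, 11)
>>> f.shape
(3, 17, 23, 19)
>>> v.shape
(11, 19)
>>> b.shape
(3, 23, 11)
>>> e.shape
(11,)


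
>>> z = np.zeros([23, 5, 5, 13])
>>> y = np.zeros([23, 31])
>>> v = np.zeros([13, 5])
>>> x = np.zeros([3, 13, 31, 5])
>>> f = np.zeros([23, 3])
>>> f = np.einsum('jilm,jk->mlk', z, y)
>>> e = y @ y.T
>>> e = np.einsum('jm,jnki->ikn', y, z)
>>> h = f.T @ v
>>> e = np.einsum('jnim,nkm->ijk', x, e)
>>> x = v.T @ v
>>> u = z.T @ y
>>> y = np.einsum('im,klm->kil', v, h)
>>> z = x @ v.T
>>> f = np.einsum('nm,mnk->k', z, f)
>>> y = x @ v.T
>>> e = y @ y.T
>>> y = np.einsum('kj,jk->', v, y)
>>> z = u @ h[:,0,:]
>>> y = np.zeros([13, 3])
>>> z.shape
(13, 5, 5, 5)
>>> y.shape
(13, 3)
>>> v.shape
(13, 5)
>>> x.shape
(5, 5)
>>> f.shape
(31,)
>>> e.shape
(5, 5)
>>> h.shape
(31, 5, 5)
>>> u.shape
(13, 5, 5, 31)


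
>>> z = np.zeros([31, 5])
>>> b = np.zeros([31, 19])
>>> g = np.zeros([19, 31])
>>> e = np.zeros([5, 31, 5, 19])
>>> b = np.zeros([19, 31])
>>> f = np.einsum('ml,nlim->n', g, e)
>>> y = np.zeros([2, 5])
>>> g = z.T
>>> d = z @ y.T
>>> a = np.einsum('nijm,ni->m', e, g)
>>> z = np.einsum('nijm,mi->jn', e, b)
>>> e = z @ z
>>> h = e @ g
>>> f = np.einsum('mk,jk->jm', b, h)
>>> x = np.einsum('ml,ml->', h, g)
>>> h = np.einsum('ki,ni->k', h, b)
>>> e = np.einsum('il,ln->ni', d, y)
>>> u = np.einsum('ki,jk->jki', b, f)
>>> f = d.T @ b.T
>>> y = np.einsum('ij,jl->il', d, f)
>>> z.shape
(5, 5)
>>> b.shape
(19, 31)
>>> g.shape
(5, 31)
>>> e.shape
(5, 31)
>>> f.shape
(2, 19)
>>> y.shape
(31, 19)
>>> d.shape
(31, 2)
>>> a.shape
(19,)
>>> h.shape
(5,)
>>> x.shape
()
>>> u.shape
(5, 19, 31)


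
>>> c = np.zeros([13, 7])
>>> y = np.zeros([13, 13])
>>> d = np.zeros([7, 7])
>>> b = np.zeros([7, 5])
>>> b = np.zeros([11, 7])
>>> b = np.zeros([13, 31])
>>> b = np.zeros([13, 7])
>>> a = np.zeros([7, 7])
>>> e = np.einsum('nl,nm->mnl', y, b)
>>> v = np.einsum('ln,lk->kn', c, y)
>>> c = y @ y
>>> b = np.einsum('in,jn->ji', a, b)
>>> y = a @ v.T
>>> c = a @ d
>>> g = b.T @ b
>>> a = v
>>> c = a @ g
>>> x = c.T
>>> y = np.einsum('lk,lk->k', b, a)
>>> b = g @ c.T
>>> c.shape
(13, 7)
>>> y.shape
(7,)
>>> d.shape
(7, 7)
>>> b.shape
(7, 13)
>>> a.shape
(13, 7)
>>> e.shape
(7, 13, 13)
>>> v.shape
(13, 7)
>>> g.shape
(7, 7)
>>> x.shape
(7, 13)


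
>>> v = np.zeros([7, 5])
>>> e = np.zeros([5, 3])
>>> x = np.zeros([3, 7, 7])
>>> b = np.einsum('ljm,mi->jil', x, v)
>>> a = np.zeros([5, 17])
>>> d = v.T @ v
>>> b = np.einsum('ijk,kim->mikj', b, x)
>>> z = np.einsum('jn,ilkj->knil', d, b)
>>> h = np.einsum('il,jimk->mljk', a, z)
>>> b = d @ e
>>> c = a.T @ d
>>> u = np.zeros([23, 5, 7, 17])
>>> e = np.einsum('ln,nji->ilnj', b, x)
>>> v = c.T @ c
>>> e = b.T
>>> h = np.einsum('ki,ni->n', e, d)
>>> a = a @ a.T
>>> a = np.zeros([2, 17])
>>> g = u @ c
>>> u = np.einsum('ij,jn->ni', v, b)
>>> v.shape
(5, 5)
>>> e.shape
(3, 5)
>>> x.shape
(3, 7, 7)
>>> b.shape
(5, 3)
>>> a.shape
(2, 17)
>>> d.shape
(5, 5)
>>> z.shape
(3, 5, 7, 7)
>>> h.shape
(5,)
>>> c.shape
(17, 5)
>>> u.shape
(3, 5)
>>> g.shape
(23, 5, 7, 5)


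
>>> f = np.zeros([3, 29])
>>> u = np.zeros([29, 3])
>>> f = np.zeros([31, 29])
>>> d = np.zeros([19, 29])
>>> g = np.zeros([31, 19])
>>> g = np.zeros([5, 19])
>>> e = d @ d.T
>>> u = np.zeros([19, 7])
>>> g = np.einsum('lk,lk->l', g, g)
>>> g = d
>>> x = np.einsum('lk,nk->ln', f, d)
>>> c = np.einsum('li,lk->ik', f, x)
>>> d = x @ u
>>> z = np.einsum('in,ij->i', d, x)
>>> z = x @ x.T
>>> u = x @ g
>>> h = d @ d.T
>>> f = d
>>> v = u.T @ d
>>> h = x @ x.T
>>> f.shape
(31, 7)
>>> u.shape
(31, 29)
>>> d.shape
(31, 7)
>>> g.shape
(19, 29)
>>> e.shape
(19, 19)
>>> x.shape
(31, 19)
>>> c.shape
(29, 19)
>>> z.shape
(31, 31)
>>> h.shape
(31, 31)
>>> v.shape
(29, 7)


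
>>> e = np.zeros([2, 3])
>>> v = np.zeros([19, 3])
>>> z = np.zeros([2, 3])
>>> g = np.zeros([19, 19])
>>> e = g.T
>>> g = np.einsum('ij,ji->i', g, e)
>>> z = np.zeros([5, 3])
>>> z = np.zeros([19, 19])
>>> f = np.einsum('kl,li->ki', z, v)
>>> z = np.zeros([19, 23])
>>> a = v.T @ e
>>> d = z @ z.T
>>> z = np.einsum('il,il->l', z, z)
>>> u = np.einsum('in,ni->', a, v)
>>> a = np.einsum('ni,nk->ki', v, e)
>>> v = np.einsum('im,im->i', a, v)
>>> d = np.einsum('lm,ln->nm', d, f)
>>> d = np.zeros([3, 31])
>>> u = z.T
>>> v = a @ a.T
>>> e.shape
(19, 19)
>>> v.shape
(19, 19)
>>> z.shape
(23,)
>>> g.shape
(19,)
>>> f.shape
(19, 3)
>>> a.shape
(19, 3)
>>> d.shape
(3, 31)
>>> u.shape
(23,)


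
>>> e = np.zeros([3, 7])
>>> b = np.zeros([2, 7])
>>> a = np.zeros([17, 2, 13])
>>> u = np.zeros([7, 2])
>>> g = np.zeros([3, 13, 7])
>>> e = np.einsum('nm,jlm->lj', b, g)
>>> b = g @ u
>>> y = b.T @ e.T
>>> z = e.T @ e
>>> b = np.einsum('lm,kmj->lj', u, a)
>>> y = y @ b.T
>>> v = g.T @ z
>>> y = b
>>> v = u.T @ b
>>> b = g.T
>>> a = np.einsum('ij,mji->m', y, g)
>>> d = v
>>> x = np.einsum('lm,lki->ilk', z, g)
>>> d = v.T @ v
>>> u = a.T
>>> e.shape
(13, 3)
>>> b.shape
(7, 13, 3)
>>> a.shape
(3,)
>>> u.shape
(3,)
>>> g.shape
(3, 13, 7)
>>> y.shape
(7, 13)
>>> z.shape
(3, 3)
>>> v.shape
(2, 13)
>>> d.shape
(13, 13)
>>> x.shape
(7, 3, 13)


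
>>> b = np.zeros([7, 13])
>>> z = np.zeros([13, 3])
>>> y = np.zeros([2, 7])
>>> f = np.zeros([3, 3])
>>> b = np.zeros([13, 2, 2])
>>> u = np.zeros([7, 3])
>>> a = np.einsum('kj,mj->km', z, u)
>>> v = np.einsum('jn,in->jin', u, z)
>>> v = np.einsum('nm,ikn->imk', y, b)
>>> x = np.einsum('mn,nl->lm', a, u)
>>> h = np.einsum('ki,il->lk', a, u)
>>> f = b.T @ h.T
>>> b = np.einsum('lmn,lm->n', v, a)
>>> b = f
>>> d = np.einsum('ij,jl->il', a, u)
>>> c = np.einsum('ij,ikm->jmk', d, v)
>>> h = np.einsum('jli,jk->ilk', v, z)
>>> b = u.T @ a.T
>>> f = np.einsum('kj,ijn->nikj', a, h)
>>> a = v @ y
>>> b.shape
(3, 13)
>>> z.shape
(13, 3)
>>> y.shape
(2, 7)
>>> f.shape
(3, 2, 13, 7)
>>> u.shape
(7, 3)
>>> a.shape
(13, 7, 7)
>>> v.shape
(13, 7, 2)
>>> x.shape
(3, 13)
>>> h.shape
(2, 7, 3)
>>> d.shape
(13, 3)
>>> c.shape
(3, 2, 7)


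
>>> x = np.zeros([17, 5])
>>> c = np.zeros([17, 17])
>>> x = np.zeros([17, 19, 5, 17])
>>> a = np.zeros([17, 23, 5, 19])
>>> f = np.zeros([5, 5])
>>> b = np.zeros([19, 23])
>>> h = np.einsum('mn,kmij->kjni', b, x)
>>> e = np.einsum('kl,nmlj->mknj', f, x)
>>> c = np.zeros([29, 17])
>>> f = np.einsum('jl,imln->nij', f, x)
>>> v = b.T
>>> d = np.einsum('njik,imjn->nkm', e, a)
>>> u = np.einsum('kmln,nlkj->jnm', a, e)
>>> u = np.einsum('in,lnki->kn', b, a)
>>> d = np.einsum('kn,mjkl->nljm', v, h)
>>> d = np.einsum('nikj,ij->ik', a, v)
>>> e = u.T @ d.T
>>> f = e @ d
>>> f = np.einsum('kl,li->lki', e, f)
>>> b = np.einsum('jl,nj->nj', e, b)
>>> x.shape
(17, 19, 5, 17)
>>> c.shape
(29, 17)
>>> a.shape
(17, 23, 5, 19)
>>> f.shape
(23, 23, 5)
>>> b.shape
(19, 23)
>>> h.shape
(17, 17, 23, 5)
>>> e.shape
(23, 23)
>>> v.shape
(23, 19)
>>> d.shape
(23, 5)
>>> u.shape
(5, 23)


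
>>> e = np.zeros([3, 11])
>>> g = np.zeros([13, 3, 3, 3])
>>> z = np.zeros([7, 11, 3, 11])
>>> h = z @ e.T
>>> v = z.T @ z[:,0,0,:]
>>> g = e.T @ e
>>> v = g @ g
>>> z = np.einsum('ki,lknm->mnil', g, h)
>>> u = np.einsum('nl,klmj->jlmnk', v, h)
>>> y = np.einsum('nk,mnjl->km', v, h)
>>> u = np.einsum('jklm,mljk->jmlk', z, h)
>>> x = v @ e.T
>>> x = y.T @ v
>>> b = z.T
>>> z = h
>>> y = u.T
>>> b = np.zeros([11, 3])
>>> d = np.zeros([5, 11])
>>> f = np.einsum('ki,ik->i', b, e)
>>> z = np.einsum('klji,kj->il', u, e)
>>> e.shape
(3, 11)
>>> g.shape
(11, 11)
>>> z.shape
(3, 7)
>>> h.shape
(7, 11, 3, 3)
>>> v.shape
(11, 11)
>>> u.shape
(3, 7, 11, 3)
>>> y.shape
(3, 11, 7, 3)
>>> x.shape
(7, 11)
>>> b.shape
(11, 3)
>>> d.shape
(5, 11)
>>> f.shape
(3,)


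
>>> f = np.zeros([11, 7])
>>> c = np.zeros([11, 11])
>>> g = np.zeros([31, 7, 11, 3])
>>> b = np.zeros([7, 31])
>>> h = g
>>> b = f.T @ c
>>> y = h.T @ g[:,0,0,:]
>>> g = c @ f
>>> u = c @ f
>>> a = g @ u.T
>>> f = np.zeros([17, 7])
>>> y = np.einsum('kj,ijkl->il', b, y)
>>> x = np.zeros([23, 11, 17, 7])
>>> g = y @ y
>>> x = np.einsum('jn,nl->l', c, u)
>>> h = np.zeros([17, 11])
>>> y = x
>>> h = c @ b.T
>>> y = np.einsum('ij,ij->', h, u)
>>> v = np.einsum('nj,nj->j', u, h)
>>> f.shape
(17, 7)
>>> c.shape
(11, 11)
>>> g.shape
(3, 3)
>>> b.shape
(7, 11)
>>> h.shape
(11, 7)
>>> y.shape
()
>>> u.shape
(11, 7)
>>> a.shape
(11, 11)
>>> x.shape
(7,)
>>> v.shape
(7,)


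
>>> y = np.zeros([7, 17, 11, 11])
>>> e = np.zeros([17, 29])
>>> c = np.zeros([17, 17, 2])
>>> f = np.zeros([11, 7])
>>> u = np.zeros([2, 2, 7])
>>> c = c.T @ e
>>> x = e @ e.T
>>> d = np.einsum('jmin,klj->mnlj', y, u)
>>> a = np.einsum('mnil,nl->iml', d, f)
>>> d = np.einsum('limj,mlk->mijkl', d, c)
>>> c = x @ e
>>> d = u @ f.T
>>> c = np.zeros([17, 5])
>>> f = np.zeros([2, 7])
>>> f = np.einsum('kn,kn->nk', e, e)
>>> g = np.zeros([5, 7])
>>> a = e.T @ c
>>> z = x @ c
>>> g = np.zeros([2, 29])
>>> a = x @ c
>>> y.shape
(7, 17, 11, 11)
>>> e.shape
(17, 29)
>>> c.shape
(17, 5)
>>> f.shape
(29, 17)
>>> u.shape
(2, 2, 7)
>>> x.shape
(17, 17)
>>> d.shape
(2, 2, 11)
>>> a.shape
(17, 5)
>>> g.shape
(2, 29)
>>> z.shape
(17, 5)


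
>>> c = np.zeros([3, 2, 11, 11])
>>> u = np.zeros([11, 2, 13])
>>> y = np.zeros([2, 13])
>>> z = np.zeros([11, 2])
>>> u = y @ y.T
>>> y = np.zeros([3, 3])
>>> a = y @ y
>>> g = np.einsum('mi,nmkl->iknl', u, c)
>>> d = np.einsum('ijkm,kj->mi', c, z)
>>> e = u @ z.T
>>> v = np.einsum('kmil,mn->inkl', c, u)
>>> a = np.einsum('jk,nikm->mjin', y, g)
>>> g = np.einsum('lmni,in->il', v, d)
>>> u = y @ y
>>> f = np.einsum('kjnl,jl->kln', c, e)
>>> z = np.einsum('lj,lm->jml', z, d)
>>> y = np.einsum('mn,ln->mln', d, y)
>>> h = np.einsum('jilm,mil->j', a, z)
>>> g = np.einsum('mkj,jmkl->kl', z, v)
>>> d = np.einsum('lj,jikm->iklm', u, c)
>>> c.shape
(3, 2, 11, 11)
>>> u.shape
(3, 3)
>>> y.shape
(11, 3, 3)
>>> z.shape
(2, 3, 11)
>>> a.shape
(11, 3, 11, 2)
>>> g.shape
(3, 11)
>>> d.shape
(2, 11, 3, 11)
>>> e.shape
(2, 11)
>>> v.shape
(11, 2, 3, 11)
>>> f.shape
(3, 11, 11)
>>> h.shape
(11,)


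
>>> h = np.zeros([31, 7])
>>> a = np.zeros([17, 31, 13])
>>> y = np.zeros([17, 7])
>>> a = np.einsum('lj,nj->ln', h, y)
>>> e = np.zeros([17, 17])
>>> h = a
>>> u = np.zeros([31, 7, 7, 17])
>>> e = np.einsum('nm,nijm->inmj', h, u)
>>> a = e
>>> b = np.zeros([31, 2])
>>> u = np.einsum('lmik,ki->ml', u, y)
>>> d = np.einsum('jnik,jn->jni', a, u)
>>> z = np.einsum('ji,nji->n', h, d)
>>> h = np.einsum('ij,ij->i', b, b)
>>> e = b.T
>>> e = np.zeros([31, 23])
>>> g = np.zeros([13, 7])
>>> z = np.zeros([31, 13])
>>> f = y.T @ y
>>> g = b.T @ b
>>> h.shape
(31,)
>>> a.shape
(7, 31, 17, 7)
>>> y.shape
(17, 7)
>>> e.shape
(31, 23)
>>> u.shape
(7, 31)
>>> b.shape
(31, 2)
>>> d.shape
(7, 31, 17)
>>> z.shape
(31, 13)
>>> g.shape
(2, 2)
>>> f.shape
(7, 7)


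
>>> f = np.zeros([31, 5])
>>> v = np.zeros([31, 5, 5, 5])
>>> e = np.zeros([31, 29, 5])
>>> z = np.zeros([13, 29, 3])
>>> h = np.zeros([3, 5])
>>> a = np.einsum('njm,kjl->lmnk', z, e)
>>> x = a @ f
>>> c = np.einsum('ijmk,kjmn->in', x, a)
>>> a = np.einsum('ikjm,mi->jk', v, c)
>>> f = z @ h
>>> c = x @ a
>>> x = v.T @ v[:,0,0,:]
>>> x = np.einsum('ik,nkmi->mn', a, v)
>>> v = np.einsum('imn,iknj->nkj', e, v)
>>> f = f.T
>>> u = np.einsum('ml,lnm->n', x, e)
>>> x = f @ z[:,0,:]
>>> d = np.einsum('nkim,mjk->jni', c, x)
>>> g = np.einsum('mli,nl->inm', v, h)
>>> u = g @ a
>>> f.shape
(5, 29, 13)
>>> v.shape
(5, 5, 5)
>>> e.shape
(31, 29, 5)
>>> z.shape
(13, 29, 3)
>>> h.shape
(3, 5)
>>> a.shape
(5, 5)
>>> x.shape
(5, 29, 3)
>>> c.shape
(5, 3, 13, 5)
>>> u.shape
(5, 3, 5)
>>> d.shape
(29, 5, 13)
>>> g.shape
(5, 3, 5)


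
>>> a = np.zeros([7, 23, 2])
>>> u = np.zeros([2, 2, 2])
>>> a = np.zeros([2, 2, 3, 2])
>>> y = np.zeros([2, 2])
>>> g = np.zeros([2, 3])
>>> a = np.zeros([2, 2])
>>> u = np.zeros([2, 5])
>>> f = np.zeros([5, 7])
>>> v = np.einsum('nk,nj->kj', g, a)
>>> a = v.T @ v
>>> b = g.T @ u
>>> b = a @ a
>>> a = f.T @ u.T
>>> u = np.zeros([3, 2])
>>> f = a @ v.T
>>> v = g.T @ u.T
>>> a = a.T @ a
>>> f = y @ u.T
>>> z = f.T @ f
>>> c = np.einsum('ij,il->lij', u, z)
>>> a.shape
(2, 2)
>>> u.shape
(3, 2)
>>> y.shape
(2, 2)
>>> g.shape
(2, 3)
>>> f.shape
(2, 3)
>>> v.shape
(3, 3)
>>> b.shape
(2, 2)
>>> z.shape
(3, 3)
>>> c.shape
(3, 3, 2)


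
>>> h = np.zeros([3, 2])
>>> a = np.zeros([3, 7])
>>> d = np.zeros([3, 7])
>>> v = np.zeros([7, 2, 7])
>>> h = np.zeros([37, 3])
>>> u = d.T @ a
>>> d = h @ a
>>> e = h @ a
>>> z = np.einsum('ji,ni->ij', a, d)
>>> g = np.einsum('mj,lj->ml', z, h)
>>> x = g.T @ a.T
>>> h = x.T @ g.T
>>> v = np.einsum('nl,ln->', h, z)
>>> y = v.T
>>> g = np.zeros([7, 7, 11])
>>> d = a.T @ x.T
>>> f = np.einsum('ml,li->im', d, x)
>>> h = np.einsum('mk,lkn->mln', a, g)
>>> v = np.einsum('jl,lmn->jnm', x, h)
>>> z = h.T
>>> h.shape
(3, 7, 11)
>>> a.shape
(3, 7)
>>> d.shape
(7, 37)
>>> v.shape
(37, 11, 7)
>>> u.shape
(7, 7)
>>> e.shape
(37, 7)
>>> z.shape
(11, 7, 3)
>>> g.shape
(7, 7, 11)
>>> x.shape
(37, 3)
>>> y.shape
()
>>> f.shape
(3, 7)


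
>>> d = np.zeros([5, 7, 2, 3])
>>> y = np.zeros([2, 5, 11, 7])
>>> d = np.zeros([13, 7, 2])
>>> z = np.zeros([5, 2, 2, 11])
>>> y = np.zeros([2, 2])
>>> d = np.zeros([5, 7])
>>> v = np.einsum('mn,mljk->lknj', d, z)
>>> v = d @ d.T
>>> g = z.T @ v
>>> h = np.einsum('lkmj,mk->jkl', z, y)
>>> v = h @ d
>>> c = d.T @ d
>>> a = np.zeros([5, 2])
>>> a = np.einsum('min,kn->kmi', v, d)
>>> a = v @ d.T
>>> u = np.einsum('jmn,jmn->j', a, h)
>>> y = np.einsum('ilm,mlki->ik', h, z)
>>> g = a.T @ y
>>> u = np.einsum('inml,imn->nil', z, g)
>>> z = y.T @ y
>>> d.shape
(5, 7)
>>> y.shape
(11, 2)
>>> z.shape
(2, 2)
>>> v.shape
(11, 2, 7)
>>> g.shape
(5, 2, 2)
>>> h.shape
(11, 2, 5)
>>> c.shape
(7, 7)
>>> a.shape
(11, 2, 5)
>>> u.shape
(2, 5, 11)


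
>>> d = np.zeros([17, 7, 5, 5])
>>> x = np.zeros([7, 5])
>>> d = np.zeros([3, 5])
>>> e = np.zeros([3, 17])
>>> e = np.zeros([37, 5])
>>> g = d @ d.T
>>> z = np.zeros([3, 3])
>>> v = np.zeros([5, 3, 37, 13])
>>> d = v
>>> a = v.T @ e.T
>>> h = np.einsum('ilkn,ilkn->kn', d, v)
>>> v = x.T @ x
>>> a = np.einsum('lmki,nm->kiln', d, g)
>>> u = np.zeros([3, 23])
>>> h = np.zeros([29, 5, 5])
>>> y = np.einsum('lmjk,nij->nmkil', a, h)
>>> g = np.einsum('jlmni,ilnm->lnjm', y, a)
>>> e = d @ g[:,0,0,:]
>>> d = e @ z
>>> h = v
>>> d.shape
(5, 3, 37, 3)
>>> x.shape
(7, 5)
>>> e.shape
(5, 3, 37, 3)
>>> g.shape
(13, 5, 29, 3)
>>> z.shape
(3, 3)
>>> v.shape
(5, 5)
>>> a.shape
(37, 13, 5, 3)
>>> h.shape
(5, 5)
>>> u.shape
(3, 23)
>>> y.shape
(29, 13, 3, 5, 37)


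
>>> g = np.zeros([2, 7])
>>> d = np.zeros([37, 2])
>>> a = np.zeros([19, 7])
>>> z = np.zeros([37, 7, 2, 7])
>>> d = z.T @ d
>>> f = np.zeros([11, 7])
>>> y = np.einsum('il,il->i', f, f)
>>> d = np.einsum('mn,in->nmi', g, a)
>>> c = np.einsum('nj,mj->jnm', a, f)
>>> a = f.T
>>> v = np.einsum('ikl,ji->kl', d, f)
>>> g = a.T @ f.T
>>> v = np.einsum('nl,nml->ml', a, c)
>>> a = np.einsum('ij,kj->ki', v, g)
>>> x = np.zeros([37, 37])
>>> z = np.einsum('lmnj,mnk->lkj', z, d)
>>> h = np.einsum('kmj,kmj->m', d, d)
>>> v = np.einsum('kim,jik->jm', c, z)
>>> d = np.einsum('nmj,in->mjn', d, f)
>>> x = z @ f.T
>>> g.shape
(11, 11)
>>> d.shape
(2, 19, 7)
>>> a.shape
(11, 19)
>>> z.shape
(37, 19, 7)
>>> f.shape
(11, 7)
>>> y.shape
(11,)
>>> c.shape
(7, 19, 11)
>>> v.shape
(37, 11)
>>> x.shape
(37, 19, 11)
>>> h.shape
(2,)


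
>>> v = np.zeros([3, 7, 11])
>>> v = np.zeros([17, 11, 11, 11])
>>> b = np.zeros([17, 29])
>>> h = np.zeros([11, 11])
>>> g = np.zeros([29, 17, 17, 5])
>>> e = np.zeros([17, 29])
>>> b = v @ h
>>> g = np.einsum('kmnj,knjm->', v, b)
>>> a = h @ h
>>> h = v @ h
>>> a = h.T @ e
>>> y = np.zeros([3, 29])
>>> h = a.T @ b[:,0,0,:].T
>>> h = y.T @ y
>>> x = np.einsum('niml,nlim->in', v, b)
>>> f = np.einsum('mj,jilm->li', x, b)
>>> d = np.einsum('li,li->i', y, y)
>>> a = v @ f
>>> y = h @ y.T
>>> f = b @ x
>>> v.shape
(17, 11, 11, 11)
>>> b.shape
(17, 11, 11, 11)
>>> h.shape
(29, 29)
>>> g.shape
()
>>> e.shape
(17, 29)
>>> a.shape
(17, 11, 11, 11)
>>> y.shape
(29, 3)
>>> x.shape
(11, 17)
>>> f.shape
(17, 11, 11, 17)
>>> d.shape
(29,)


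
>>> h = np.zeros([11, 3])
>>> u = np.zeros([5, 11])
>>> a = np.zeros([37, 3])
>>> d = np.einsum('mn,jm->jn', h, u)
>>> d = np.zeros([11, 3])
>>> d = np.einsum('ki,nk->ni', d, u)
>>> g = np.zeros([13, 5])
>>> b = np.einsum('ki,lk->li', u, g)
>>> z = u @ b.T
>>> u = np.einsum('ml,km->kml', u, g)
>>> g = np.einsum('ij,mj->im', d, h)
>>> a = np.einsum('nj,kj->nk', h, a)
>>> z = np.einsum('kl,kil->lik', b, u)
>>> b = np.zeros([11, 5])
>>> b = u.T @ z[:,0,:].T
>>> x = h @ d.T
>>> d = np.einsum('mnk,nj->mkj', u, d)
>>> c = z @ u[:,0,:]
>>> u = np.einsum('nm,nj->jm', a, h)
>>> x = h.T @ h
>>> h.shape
(11, 3)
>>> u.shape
(3, 37)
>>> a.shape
(11, 37)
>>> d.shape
(13, 11, 3)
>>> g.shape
(5, 11)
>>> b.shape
(11, 5, 11)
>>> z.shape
(11, 5, 13)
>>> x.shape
(3, 3)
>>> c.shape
(11, 5, 11)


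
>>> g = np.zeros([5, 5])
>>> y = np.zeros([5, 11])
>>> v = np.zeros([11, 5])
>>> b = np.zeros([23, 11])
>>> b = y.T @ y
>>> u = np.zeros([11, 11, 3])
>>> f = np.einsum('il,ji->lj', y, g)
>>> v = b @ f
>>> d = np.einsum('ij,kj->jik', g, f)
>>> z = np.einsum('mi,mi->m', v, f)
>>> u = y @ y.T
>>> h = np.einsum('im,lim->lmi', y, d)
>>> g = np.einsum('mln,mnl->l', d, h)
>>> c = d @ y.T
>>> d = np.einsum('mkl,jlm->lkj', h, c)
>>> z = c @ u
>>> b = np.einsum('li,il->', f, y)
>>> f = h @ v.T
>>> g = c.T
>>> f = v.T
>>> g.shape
(5, 5, 5)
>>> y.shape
(5, 11)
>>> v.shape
(11, 5)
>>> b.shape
()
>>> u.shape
(5, 5)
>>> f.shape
(5, 11)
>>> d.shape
(5, 11, 5)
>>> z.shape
(5, 5, 5)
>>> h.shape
(5, 11, 5)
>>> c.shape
(5, 5, 5)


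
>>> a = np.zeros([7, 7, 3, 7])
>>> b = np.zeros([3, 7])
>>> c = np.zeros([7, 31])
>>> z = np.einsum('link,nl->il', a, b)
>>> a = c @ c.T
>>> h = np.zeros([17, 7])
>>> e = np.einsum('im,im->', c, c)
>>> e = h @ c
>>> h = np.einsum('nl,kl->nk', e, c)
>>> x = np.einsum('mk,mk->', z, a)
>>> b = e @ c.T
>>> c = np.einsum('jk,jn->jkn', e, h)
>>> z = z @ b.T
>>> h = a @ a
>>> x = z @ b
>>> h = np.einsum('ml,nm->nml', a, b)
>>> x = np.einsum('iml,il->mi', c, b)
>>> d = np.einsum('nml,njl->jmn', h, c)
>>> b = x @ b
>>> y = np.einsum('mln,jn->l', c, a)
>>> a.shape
(7, 7)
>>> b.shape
(31, 7)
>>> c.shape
(17, 31, 7)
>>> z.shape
(7, 17)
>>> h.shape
(17, 7, 7)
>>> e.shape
(17, 31)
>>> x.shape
(31, 17)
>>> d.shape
(31, 7, 17)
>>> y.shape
(31,)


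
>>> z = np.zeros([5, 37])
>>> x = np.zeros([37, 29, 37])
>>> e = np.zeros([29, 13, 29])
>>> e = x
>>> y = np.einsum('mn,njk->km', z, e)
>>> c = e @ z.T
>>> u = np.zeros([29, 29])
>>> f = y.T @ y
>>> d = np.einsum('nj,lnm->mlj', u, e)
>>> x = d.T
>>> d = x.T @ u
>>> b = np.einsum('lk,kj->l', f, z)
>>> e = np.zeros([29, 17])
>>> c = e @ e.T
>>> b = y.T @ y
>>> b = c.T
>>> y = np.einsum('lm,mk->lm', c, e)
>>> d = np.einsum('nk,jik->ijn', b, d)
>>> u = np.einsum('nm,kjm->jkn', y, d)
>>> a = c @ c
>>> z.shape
(5, 37)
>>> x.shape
(29, 37, 37)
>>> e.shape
(29, 17)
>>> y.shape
(29, 29)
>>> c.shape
(29, 29)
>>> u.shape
(37, 37, 29)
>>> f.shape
(5, 5)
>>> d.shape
(37, 37, 29)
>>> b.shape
(29, 29)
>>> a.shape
(29, 29)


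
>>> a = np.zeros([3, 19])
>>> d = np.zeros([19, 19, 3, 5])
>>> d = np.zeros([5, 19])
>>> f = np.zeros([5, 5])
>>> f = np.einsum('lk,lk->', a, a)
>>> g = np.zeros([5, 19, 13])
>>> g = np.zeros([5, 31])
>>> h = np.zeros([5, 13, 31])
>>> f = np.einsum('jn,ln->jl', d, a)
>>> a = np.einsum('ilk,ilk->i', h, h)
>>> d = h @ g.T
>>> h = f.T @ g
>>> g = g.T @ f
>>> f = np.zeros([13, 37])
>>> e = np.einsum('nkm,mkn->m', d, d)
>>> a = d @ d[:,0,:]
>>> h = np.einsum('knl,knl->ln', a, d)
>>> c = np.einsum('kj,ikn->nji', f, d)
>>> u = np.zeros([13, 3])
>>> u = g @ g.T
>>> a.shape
(5, 13, 5)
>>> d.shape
(5, 13, 5)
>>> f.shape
(13, 37)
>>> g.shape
(31, 3)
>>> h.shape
(5, 13)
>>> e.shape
(5,)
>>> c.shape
(5, 37, 5)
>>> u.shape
(31, 31)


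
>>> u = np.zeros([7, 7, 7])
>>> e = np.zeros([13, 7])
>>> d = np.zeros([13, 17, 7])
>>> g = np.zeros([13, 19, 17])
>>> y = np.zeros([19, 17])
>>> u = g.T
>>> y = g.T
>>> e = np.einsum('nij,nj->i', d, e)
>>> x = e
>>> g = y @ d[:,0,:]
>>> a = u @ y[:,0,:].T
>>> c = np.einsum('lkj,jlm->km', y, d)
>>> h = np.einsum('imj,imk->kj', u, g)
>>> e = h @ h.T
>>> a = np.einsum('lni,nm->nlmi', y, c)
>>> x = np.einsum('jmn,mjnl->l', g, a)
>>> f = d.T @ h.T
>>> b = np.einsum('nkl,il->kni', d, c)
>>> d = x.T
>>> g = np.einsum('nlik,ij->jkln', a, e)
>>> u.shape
(17, 19, 13)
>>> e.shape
(7, 7)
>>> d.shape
(13,)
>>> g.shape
(7, 13, 17, 19)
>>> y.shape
(17, 19, 13)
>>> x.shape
(13,)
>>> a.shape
(19, 17, 7, 13)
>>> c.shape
(19, 7)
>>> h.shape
(7, 13)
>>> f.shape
(7, 17, 7)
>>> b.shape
(17, 13, 19)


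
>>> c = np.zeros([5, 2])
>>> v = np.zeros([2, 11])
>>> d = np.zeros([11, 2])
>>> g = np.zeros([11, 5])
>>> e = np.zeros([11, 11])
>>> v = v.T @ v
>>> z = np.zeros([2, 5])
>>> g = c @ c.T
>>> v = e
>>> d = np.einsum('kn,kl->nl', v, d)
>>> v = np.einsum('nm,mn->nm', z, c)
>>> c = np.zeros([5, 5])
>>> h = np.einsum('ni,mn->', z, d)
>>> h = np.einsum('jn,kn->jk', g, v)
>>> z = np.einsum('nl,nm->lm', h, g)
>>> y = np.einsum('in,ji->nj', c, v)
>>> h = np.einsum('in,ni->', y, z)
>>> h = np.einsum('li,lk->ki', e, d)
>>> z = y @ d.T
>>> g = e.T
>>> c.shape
(5, 5)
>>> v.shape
(2, 5)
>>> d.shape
(11, 2)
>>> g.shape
(11, 11)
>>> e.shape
(11, 11)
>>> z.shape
(5, 11)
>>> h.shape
(2, 11)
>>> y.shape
(5, 2)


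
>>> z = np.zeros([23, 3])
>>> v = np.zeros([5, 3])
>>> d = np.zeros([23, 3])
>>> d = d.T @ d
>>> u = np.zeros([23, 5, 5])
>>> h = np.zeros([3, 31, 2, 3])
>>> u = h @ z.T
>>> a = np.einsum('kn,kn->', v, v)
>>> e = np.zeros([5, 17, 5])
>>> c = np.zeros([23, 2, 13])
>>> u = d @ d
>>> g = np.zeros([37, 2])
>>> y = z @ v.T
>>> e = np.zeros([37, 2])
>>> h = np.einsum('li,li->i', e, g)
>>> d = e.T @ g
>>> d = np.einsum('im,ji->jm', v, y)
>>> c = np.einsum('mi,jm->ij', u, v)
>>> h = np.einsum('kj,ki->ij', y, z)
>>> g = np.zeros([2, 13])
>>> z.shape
(23, 3)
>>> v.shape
(5, 3)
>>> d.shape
(23, 3)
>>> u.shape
(3, 3)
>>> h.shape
(3, 5)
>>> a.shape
()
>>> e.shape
(37, 2)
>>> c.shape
(3, 5)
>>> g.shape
(2, 13)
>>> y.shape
(23, 5)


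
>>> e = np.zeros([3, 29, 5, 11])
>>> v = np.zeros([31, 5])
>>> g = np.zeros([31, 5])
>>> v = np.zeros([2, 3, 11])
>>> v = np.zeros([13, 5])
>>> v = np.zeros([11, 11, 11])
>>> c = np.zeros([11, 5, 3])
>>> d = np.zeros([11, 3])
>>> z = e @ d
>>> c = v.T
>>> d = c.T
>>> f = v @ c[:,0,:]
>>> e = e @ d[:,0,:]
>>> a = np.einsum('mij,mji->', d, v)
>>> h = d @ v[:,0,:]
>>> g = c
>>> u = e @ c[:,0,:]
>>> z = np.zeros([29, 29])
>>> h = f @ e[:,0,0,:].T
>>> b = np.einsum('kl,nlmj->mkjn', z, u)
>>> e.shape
(3, 29, 5, 11)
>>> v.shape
(11, 11, 11)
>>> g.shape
(11, 11, 11)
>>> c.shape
(11, 11, 11)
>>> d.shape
(11, 11, 11)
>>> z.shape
(29, 29)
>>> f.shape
(11, 11, 11)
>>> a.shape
()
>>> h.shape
(11, 11, 3)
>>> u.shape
(3, 29, 5, 11)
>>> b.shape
(5, 29, 11, 3)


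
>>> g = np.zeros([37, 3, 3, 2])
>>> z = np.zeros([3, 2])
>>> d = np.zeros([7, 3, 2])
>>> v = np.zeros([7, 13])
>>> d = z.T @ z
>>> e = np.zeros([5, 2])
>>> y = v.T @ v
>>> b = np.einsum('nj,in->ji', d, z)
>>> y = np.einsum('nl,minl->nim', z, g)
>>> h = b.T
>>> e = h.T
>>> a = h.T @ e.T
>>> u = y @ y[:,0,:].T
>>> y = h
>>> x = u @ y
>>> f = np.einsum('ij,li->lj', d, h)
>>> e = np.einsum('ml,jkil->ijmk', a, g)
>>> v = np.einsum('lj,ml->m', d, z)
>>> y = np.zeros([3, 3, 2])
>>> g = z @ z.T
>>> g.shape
(3, 3)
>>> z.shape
(3, 2)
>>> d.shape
(2, 2)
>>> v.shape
(3,)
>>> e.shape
(3, 37, 2, 3)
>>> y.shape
(3, 3, 2)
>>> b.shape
(2, 3)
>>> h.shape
(3, 2)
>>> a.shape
(2, 2)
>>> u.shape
(3, 3, 3)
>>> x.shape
(3, 3, 2)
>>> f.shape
(3, 2)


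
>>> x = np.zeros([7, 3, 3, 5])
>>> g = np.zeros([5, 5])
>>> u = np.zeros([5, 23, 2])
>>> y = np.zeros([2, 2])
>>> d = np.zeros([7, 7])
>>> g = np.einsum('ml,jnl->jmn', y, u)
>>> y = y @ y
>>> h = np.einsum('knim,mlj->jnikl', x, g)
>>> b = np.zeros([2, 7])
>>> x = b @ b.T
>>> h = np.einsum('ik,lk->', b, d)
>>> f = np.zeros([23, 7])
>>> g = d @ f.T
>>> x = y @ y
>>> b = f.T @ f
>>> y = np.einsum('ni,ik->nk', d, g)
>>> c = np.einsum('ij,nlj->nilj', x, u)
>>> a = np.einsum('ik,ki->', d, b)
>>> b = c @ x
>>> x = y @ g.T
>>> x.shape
(7, 7)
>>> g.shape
(7, 23)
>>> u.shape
(5, 23, 2)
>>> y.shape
(7, 23)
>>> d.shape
(7, 7)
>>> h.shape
()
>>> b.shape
(5, 2, 23, 2)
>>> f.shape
(23, 7)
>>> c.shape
(5, 2, 23, 2)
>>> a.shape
()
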